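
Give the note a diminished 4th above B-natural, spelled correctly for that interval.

Eb

B up a perfect fourth is E, so the target letter is E.
From B, a diminished fourth is 4 semitones up: Eb.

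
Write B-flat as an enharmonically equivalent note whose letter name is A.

A#

Bb is pitch class 10. The letter A alone is pitch class 9.
To reach pitch class 10 from A requires an offset of +1 semitone, i.e. sharp: A#.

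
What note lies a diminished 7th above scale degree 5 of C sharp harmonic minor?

F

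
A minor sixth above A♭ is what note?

Fb

A sixth above A lands on the letter F.
A minor sixth spans 8 semitones, so Ab moves to pitch class 4. On the letter F that is Fb.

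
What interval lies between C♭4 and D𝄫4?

Counting letters C–D gives a second.
Cb→Dbb = 1 semitone, 1 narrower than the major second (2), so minor.

minor second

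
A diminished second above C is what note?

Dbb

A second above C lands on the letter D.
A diminished second spans 0 semitones, so C moves to pitch class 0. On the letter D that is Dbb.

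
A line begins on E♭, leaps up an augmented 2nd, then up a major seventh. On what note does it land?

E#

An augmented second up from Eb is F# (letter F, 3 semitones up).
A major seventh up from F# is E# (letter E, 11 semitones up).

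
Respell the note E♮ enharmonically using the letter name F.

Plain F sits 1 semitone above E, so on the letter F the same pitch needs a flat: Fb.

Fb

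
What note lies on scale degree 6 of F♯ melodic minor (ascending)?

Degree 6 takes the letter 5 steps above F, which is D.
In melodic minor (ascending), degree 6 sits 9 semitones above the tonic. F# + 9 semitones is pitch class 3, spelled on D as D#.

D#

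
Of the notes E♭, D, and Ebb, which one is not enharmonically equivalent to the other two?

Eb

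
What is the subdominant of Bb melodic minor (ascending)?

The Bb melodic minor (ascending) scale runs Bb C Db Eb F G A.
Degree 4 is Eb.

Eb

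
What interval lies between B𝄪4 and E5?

doubly diminished fourth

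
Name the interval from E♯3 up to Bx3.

The letter names run E→B, a span of 4 letter steps, so the interval is some kind of fifth.
E# to B## is 8 semitones. A perfect fifth is 7, so 8 makes it augmented.

augmented fifth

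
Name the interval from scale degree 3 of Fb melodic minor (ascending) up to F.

augmented sixth

Scale degree 3 of Fb melodic minor (ascending) is Abb.
Abb up to F: letters A→F make it a sixth; 10 semitones makes it augmented.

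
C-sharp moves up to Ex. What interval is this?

augmented third

The letter names run C→E, a span of 2 letter steps, so the interval is some kind of third.
C# to E## is 5 semitones. A major third is 4, so 5 makes it augmented.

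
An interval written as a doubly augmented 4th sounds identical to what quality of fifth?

perfect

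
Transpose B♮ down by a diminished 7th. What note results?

B down a major seventh is C, so the target letter is C.
From B, a diminished seventh is 9 semitones down: C##.

C##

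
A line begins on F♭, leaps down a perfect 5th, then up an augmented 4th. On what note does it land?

A perfect fifth down from Fb is Bbb (letter B, 7 semitones down).
An augmented fourth up from Bbb is Eb (letter E, 6 semitones up).

Eb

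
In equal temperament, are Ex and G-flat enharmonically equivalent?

Yes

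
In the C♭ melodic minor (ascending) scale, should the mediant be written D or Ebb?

Ebb

Each scale degree takes a distinct letter name. Degree 3 of a scale on C must use the letter E.
Ebb and D are enharmonically the same pitch, but only Ebb uses the letter E, so it is the correct spelling here.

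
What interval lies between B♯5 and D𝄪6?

The letter names run B→D, a span of 2 letter steps, so the interval is some kind of third.
B# to D## is 4 semitones. A major third is 4, so 4 makes it major.

major third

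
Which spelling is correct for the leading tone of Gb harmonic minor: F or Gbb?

Each scale degree takes a distinct letter name. Degree 7 of a scale on G must use the letter F.
F and Gbb are enharmonically the same pitch, but only F uses the letter F, so it is the correct spelling here.

F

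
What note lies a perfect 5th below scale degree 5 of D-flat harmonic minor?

Db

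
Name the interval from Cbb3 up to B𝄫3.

The letter names run C→B, a span of 6 letter steps, so the interval is some kind of seventh.
Cbb to Bbb is 11 semitones. A major seventh is 11, so 11 makes it major.

major seventh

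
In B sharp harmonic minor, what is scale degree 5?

Degree 5 takes the letter 4 steps above B, which is F.
In harmonic minor, degree 5 sits 7 semitones above the tonic. B# + 7 semitones is pitch class 7, spelled on F as F##.

F##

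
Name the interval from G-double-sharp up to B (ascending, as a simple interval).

diminished third

Counting letters G–A–B gives a third.
G##→B = 2 semitones, 2 narrower than the major third (4), so diminished.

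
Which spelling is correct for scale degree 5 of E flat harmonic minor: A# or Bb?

Bb

Each scale degree takes a distinct letter name. Degree 5 of a scale on E must use the letter B.
Bb and A# are enharmonically the same pitch, but only Bb uses the letter B, so it is the correct spelling here.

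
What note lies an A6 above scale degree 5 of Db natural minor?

F#

Scale degree 5 of Db natural minor is Ab.
An augmented sixth (10 semitones) above Ab lands on the letter F, giving F#.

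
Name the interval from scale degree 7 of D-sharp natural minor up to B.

Scale degree 7 of D# natural minor is C#.
C# up to B: letters C→B make it a seventh; 10 semitones makes it minor.

minor seventh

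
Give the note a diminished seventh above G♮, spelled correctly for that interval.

G up a major seventh is F#, so the target letter is F.
From G, a diminished seventh is 9 semitones up: Fb.

Fb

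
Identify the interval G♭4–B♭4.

major third

Counting letters G–A–B gives a third.
Gb→Bb = 4 semitones, exactly the major third.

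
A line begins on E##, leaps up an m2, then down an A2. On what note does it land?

E

A minor second up from E## is F## (letter F, 1 semitone up).
An augmented second down from F## is E (letter E, 3 semitones down).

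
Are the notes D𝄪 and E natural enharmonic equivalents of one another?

Yes

D## is pitch class 4; E is pitch class 4.
All spellings map to pitch class 4, so they are enharmonically equivalent.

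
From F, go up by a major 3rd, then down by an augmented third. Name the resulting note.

A major third up from F is A (letter A, 4 semitones up).
An augmented third down from A is Fb (letter F, 5 semitones down).

Fb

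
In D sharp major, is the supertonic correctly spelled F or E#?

Each scale degree takes a distinct letter name. Degree 2 of a scale on D must use the letter E.
E# and F are enharmonically the same pitch, but only E# uses the letter E, so it is the correct spelling here.

E#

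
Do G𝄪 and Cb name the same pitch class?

No

Two spellings are enharmonically equivalent only if they share a pitch class.
Here G## → 9, Cb → 11; 9 ≠ 11, so they are not.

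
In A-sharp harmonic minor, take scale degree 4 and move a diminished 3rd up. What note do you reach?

F

Scale degree 4 of A# harmonic minor is D#.
A diminished third (2 semitones) above D# lands on the letter F, giving F.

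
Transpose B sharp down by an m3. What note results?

A third below B lands on the letter G.
A minor third spans 3 semitones, so B# moves to pitch class 9. On the letter G that is G##.

G##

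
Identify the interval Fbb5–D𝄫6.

major sixth

Counting letters F–G–A–B–C–D gives a sixth.
Fbb→Dbb = 9 semitones, exactly the major sixth.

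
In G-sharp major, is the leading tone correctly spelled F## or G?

Each scale degree takes a distinct letter name. Degree 7 of a scale on G must use the letter F.
F## and G are enharmonically the same pitch, but only F## uses the letter F, so it is the correct spelling here.

F##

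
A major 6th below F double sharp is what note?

F down a major sixth is Ab, so the target letter is A.
From F##, a major sixth is 9 semitones down: A#.

A#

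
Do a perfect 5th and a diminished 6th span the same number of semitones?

Yes

A perfect fifth spans 7 semitones; a diminished sixth spans 7.
They are enharmonically equivalent.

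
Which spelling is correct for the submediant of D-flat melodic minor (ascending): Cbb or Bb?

Each scale degree takes a distinct letter name. Degree 6 of a scale on D must use the letter B.
Bb and Cbb are enharmonically the same pitch, but only Bb uses the letter B, so it is the correct spelling here.

Bb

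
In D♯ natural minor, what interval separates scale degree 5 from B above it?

Scale degree 5 of D# natural minor is A#.
A# up to B: letters A→B make it a second; 1 semitone makes it minor.

minor second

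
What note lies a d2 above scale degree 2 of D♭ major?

Fbb

Scale degree 2 of Db major is Eb.
A diminished second (0 semitones) above Eb lands on the letter F, giving Fbb.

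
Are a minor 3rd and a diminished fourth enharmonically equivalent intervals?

No

A minor third spans 3 semitones; a diminished fourth spans 4.
The spans differ, so they are not enharmonic equivalents.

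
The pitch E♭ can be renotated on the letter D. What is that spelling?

Plain D sits 1 semitone below Eb, so on the letter D the same pitch needs a sharp: D#.

D#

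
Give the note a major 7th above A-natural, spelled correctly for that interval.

A up a major seventh is G#, so the target letter is G.
From A, a major seventh is 11 semitones up: G#.

G#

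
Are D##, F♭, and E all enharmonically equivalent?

Yes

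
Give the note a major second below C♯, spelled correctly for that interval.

C down a major second is Bb, so the target letter is B.
From C#, a major second is 2 semitones down: B.

B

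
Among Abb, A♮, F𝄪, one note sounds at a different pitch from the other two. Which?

In 12-tone equal temperament, enharmonic equivalents share a pitch class. Abb is pitch class 7; A is pitch class 9; F## is pitch class 7.
Abb and F## share pitch class 7, while A is pitch class 9.

A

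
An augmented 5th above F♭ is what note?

A fifth above F lands on the letter C.
An augmented fifth spans 8 semitones, so Fb moves to pitch class 0. On the letter C that is C.

C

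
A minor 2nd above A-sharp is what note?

A second above A lands on the letter B.
A minor second spans 1 semitone, so A# moves to pitch class 11. On the letter B that is B.

B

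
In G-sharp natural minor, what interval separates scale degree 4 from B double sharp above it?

Scale degree 4 of G# natural minor is C#.
C# up to B##: letters C→B make it a seventh; 12 semitones makes it augmented.

augmented seventh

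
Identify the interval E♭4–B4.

The letter names run E→B, a span of 4 letter steps, so the interval is some kind of fifth.
Eb to B is 8 semitones. A perfect fifth is 7, so 8 makes it augmented.

augmented fifth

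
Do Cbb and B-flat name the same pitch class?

Yes

Cbb = pitch class 10 and Bb = pitch class 10 — the same pitch class, so they are enharmonic equivalents.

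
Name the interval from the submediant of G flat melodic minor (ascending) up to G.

The submediant of Gb melodic minor (ascending) is Eb.
Eb up to G: letters E→G make it a third; 4 semitones makes it major.

major third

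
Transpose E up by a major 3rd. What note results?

E up a major third is G#, so the target letter is G.
From E, a major third is 4 semitones up: G#.

G#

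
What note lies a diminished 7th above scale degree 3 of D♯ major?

E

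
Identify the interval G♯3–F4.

diminished seventh

The letter names run G→F, a span of 6 letter steps, so the interval is some kind of seventh.
G# to F is 9 semitones. A major seventh is 11, so 9 makes it diminished.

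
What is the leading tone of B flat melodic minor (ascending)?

The Bb melodic minor (ascending) scale runs Bb C Db Eb F G A.
Degree 7 is A.

A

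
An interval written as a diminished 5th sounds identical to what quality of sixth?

doubly diminished

A diminished fifth spans 6 semitones.
A sixth spanning 6 semitones is doubly diminished (the major sixth is 9).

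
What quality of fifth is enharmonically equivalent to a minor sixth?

augmented

A minor sixth spans 8 semitones.
A fifth spanning 8 semitones is augmented (the perfect fifth is 7).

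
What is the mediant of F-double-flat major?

Degree 3 takes the letter 2 steps above F, which is A.
In major, degree 3 sits 4 semitones above the tonic. Fbb + 4 semitones is pitch class 7, spelled on A as Abb.

Abb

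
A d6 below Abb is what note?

C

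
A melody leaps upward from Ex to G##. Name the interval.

minor third

Counting letters E–F–G gives a third.
E##→G## = 3 semitones, 1 narrower than the major third (4), so minor.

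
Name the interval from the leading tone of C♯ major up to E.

The leading tone of C# major is B#.
B# up to E: letters B→E make it a fourth; 4 semitones makes it diminished.

diminished fourth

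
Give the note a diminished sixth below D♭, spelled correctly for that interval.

F#

A sixth below D lands on the letter F.
A diminished sixth spans 7 semitones, so Db moves to pitch class 6. On the letter F that is F#.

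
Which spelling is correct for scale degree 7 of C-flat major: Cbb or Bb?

Each scale degree takes a distinct letter name. Degree 7 of a scale on C must use the letter B.
Bb and Cbb are enharmonically the same pitch, but only Bb uses the letter B, so it is the correct spelling here.

Bb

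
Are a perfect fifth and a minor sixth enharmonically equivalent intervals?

A perfect fifth spans 7 semitones; a minor sixth spans 8.
The spans differ, so they are not enharmonic equivalents.

No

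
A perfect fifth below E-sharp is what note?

A#

A fifth below E lands on the letter A.
A perfect fifth spans 7 semitones, so E# moves to pitch class 10. On the letter A that is A#.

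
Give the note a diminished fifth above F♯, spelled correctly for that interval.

C

A fifth above F lands on the letter C.
A diminished fifth spans 6 semitones, so F# moves to pitch class 0. On the letter C that is C.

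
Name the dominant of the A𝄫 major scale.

Ebb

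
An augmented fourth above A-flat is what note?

A fourth above A lands on the letter D.
An augmented fourth spans 6 semitones, so Ab moves to pitch class 2. On the letter D that is D.

D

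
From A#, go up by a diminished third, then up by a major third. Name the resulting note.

A diminished third up from A# is C (letter C, 2 semitones up).
A major third up from C is E (letter E, 4 semitones up).

E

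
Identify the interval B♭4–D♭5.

minor third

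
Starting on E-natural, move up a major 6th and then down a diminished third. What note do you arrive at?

A##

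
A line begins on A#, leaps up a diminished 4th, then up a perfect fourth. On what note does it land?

A diminished fourth up from A# is D (letter D, 4 semitones up).
A perfect fourth up from D is G (letter G, 5 semitones up).

G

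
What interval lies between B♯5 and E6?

Counting letters B–C–D–E gives a fourth.
B#→E = 4 semitones, 1 narrower than the perfect fourth (5), so diminished.

diminished fourth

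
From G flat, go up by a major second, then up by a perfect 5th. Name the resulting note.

A major second up from Gb is Ab (letter A, 2 semitones up).
A perfect fifth up from Ab is Eb (letter E, 7 semitones up).

Eb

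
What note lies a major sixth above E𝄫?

Cb

E up a major sixth is C#, so the target letter is C.
From Ebb, a major sixth is 9 semitones up: Cb.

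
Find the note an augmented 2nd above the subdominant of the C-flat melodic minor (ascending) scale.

G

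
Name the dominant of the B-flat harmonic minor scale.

F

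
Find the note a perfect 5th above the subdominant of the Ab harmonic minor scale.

The subdominant of Ab harmonic minor is Db.
A perfect fifth (7 semitones) above Db lands on the letter A, giving Ab.

Ab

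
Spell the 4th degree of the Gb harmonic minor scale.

The Gb harmonic minor scale runs Gb Ab Bbb Cb Db Ebb F.
Degree 4 is Cb.

Cb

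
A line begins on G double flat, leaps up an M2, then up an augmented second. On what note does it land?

Bb

A major second up from Gbb is Abb (letter A, 2 semitones up).
An augmented second up from Abb is Bb (letter B, 3 semitones up).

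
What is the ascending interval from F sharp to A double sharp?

The letter names run F→A, a span of 2 letter steps, so the interval is some kind of third.
F# to A## is 5 semitones. A major third is 4, so 5 makes it augmented.

augmented third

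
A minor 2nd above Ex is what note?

F##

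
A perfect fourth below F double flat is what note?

F down a perfect fourth is C, so the target letter is C.
From Fbb, a perfect fourth is 5 semitones down: Cbb.

Cbb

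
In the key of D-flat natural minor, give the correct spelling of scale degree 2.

Eb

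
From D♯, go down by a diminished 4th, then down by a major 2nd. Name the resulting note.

G##

A diminished fourth down from D# is A## (letter A, 4 semitones down).
A major second down from A## is G## (letter G, 2 semitones down).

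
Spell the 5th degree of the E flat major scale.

Bb

The Eb major scale runs Eb F G Ab Bb C D.
Degree 5 is Bb.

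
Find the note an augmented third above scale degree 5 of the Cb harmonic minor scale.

B

Scale degree 5 of Cb harmonic minor is Gb.
An augmented third (5 semitones) above Gb lands on the letter B, giving B.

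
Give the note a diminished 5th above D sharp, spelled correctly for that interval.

A fifth above D lands on the letter A.
A diminished fifth spans 6 semitones, so D# moves to pitch class 9. On the letter A that is A.

A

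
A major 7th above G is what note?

F#

A seventh above G lands on the letter F.
A major seventh spans 11 semitones, so G moves to pitch class 6. On the letter F that is F#.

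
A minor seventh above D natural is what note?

C

D up a major seventh is C#, so the target letter is C.
From D, a minor seventh is 10 semitones up: C.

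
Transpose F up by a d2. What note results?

F up a major second is G, so the target letter is G.
From F, a diminished second is 0 semitones up: Gbb.

Gbb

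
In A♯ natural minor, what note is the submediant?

The A# natural minor scale runs A# B# C# D# E# F# G#.
Degree 6 is F#.

F#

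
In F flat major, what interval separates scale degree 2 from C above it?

augmented fourth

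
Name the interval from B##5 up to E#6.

diminished fourth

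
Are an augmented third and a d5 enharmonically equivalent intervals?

No

An augmented third spans 5 semitones; a diminished fifth spans 6.
The spans differ, so they are not enharmonic equivalents.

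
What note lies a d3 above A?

Cb

A up a major third is C#, so the target letter is C.
From A, a diminished third is 2 semitones up: Cb.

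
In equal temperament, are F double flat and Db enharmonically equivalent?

Fbb is pitch class 3; Db is pitch class 1.
The pitch classes differ (3 vs. 1), so they are not enharmonic equivalents.

No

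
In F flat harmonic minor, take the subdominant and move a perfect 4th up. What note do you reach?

The subdominant of Fb harmonic minor is Bbb.
A perfect fourth (5 semitones) above Bbb lands on the letter E, giving Ebb.

Ebb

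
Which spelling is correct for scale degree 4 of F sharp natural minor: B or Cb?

B

Each scale degree takes a distinct letter name. Degree 4 of a scale on F must use the letter B.
B and Cb are enharmonically the same pitch, but only B uses the letter B, so it is the correct spelling here.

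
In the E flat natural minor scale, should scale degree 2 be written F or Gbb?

Each scale degree takes a distinct letter name. Degree 2 of a scale on E must use the letter F.
F and Gbb are enharmonically the same pitch, but only F uses the letter F, so it is the correct spelling here.

F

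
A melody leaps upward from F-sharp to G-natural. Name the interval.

Counting letters F–G gives a second.
F#→G = 1 semitone, 1 narrower than the major second (2), so minor.

minor second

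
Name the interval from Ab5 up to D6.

augmented fourth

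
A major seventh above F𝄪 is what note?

E##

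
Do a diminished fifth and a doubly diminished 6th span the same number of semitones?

A diminished fifth spans 6 semitones; a doubly diminished sixth spans 6.
They are enharmonically equivalent.

Yes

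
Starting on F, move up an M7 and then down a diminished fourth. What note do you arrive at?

B#

A major seventh up from F is E (letter E, 11 semitones up).
A diminished fourth down from E is B# (letter B, 4 semitones down).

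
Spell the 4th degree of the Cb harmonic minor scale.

Fb

The Cb harmonic minor scale runs Cb Db Ebb Fb Gb Abb Bb.
Degree 4 is Fb.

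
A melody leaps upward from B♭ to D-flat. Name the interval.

The letter names run B→D, a span of 2 letter steps, so the interval is some kind of third.
Bb to Db is 3 semitones. A major third is 4, so 3 makes it minor.

minor third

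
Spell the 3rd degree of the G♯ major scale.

Degree 3 takes the letter 2 steps above G, which is B.
In major, degree 3 sits 4 semitones above the tonic. G# + 4 semitones is pitch class 0, spelled on B as B#.

B#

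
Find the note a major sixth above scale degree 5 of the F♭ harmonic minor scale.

Ab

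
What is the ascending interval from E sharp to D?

diminished seventh

Counting letters E–F–G–A–B–C–D gives a seventh.
E#→D = 9 semitones, 2 narrower than the major seventh (11), so diminished.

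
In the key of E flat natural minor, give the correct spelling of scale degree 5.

Bb

Degree 5 takes the letter 4 steps above E, which is B.
In natural minor, degree 5 sits 7 semitones above the tonic. Eb + 7 semitones is pitch class 10, spelled on B as Bb.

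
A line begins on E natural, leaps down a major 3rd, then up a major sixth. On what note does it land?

A

A major third down from E is C (letter C, 4 semitones down).
A major sixth up from C is A (letter A, 9 semitones up).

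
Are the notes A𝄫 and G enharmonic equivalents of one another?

Abb = pitch class 7 and G = pitch class 7 — the same pitch class, so they are enharmonic equivalents.

Yes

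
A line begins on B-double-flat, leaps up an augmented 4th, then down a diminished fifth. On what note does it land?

A

An augmented fourth up from Bbb is Eb (letter E, 6 semitones up).
A diminished fifth down from Eb is A (letter A, 6 semitones down).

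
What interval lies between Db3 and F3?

major third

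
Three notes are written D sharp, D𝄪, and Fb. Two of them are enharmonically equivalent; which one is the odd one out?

In 12-tone equal temperament, enharmonic equivalents share a pitch class. D# is pitch class 3; D## is pitch class 4; Fb is pitch class 4.
D## and Fb share pitch class 4, while D# is pitch class 3.

D#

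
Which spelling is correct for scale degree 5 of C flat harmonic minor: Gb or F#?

Gb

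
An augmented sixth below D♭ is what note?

D down a major sixth is F, so the target letter is F.
From Db, an augmented sixth is 10 semitones down: Fbb.

Fbb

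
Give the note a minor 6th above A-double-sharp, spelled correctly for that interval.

A sixth above A lands on the letter F.
A minor sixth spans 8 semitones, so A## moves to pitch class 7. On the letter F that is F##.

F##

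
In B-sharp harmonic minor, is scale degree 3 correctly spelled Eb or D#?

D#

Each scale degree takes a distinct letter name. Degree 3 of a scale on B must use the letter D.
D# and Eb are enharmonically the same pitch, but only D# uses the letter D, so it is the correct spelling here.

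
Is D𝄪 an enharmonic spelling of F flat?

Yes

D## = pitch class 4 and Fb = pitch class 4 — the same pitch class, so they are enharmonic equivalents.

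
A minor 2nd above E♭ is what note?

Fb

A second above E lands on the letter F.
A minor second spans 1 semitone, so Eb moves to pitch class 4. On the letter F that is Fb.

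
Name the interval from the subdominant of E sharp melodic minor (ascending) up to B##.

augmented second

The subdominant of E# melodic minor (ascending) is A#.
A# up to B##: letters A→B make it a second; 3 semitones makes it augmented.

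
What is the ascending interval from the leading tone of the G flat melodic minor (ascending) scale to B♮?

augmented fourth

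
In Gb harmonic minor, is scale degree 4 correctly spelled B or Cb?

Cb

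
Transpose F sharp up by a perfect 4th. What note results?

B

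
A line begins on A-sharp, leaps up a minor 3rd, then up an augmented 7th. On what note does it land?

B##

A minor third up from A# is C# (letter C, 3 semitones up).
An augmented seventh up from C# is B## (letter B, 12 semitones up).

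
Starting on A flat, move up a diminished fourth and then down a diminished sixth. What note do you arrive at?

A diminished fourth up from Ab is Dbb (letter D, 4 semitones up).
A diminished sixth down from Dbb is F (letter F, 7 semitones down).

F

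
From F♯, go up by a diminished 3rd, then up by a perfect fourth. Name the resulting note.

A diminished third up from F# is Ab (letter A, 2 semitones up).
A perfect fourth up from Ab is Db (letter D, 5 semitones up).

Db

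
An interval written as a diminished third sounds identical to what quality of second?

A diminished third spans 2 semitones.
A second spanning 2 semitones is major (the major second is 2).

major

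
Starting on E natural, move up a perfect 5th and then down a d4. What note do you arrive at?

A perfect fifth up from E is B (letter B, 7 semitones up).
A diminished fourth down from B is F## (letter F, 4 semitones down).

F##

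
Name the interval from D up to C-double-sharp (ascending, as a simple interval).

augmented seventh

The letter names run D→C, a span of 6 letter steps, so the interval is some kind of seventh.
D to C## is 12 semitones. A major seventh is 11, so 12 makes it augmented.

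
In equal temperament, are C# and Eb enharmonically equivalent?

Two spellings are enharmonically equivalent only if they share a pitch class.
Here C# → 1, Eb → 3; 1 ≠ 3, so they are not.

No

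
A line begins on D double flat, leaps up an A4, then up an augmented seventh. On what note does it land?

An augmented fourth up from Dbb is Gb (letter G, 6 semitones up).
An augmented seventh up from Gb is F# (letter F, 12 semitones up).

F#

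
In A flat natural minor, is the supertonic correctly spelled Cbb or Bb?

Bb

Each scale degree takes a distinct letter name. Degree 2 of a scale on A must use the letter B.
Bb and Cbb are enharmonically the same pitch, but only Bb uses the letter B, so it is the correct spelling here.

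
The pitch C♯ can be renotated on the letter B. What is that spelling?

C# is pitch class 1. The letter B alone is pitch class 11.
To reach pitch class 1 from B requires an offset of +2 semitones, i.e. double sharp: B##.

B##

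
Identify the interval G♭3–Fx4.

doubly augmented seventh

The letter names run G→F, a span of 6 letter steps, so the interval is some kind of seventh.
Gb to F## is 13 semitones. A major seventh is 11, so 13 makes it doubly augmented.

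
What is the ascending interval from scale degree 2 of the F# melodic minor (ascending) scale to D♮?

Scale degree 2 of F# melodic minor (ascending) is G#.
G# up to D: letters G→D make it a fifth; 6 semitones makes it diminished.

diminished fifth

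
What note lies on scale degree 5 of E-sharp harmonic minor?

B#

Degree 5 takes the letter 4 steps above E, which is B.
In harmonic minor, degree 5 sits 7 semitones above the tonic. E# + 7 semitones is pitch class 0, spelled on B as B#.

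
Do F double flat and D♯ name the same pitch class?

Fbb = pitch class 3 and D# = pitch class 3 — the same pitch class, so they are enharmonic equivalents.

Yes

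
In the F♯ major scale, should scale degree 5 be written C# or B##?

C#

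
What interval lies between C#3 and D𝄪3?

augmented second

Counting letters C–D gives a second.
C#→D## = 3 semitones, 1 wider than the major second (2), so augmented.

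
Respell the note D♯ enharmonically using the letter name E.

Plain E sits 1 semitone above D#, so on the letter E the same pitch needs a flat: Eb.

Eb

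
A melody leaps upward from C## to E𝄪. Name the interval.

Counting letters C–D–E gives a third.
C##→E## = 4 semitones, exactly the major third.

major third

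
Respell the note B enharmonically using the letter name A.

A##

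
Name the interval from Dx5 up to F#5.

Counting letters D–E–F gives a third.
D##→F# = 2 semitones, 2 narrower than the major third (4), so diminished.

diminished third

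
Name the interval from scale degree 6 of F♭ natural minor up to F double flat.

minor third

Scale degree 6 of Fb natural minor is Dbb.
Dbb up to Fbb: letters D→F make it a third; 3 semitones makes it minor.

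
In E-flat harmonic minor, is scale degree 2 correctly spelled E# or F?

F

Each scale degree takes a distinct letter name. Degree 2 of a scale on E must use the letter F.
F and E# are enharmonically the same pitch, but only F uses the letter F, so it is the correct spelling here.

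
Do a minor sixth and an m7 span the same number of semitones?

A minor sixth spans 8 semitones; a minor seventh spans 10.
The spans differ, so they are not enharmonic equivalents.

No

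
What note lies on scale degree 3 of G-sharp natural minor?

The G# natural minor scale runs G# A# B C# D# E F#.
Degree 3 is B.

B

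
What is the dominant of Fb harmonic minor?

Cb

The Fb harmonic minor scale runs Fb Gb Abb Bbb Cb Dbb Eb.
Degree 5 is Cb.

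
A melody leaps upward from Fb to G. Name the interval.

augmented second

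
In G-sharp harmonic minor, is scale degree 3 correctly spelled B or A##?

Each scale degree takes a distinct letter name. Degree 3 of a scale on G must use the letter B.
B and A## are enharmonically the same pitch, but only B uses the letter B, so it is the correct spelling here.

B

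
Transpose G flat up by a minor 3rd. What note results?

G up a major third is B, so the target letter is B.
From Gb, a minor third is 3 semitones up: Bbb.

Bbb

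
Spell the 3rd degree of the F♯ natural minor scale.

A

Degree 3 takes the letter 2 steps above F, which is A.
In natural minor, degree 3 sits 3 semitones above the tonic. F# + 3 semitones is pitch class 9, spelled on A as A.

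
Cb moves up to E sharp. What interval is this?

Counting letters C–D–E gives a third.
Cb→E# = 6 semitones, 2 wider than the major third (4), so doubly augmented.

doubly augmented third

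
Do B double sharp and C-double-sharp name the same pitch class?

No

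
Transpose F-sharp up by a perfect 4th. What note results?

B

F up a perfect fourth is Bb, so the target letter is B.
From F#, a perfect fourth is 5 semitones up: B.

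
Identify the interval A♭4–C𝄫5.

diminished third

The letter names run A→C, a span of 2 letter steps, so the interval is some kind of third.
Ab to Cbb is 2 semitones. A major third is 4, so 2 makes it diminished.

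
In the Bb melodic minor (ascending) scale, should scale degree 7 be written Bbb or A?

Each scale degree takes a distinct letter name. Degree 7 of a scale on B must use the letter A.
A and Bbb are enharmonically the same pitch, but only A uses the letter A, so it is the correct spelling here.

A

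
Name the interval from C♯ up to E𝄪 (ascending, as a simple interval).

The letter names run C→E, a span of 2 letter steps, so the interval is some kind of third.
C# to E## is 5 semitones. A major third is 4, so 5 makes it augmented.

augmented third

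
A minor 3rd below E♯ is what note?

C##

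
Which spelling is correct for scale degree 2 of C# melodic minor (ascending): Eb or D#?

D#

Each scale degree takes a distinct letter name. Degree 2 of a scale on C must use the letter D.
D# and Eb are enharmonically the same pitch, but only D# uses the letter D, so it is the correct spelling here.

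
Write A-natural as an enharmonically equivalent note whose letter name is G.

G##

Plain G sits 2 semitones below A, so on the letter G the same pitch needs a double sharp: G##.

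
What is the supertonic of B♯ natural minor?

C##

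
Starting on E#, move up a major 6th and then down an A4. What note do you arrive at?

G#

A major sixth up from E# is C## (letter C, 9 semitones up).
An augmented fourth down from C## is G# (letter G, 6 semitones down).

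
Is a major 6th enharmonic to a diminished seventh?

A major sixth spans 9 semitones; a diminished seventh spans 9.
They are enharmonically equivalent.

Yes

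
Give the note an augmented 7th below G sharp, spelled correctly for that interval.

Ab

G down a major seventh is Ab, so the target letter is A.
From G#, an augmented seventh is 12 semitones down: Ab.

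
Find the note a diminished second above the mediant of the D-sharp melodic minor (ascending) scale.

Gb

The mediant of D# melodic minor (ascending) is F#.
A diminished second (0 semitones) above F# lands on the letter G, giving Gb.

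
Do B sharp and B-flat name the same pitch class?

No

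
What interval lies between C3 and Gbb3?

doubly diminished fifth

The letter names run C→G, a span of 4 letter steps, so the interval is some kind of fifth.
C to Gbb is 5 semitones. A perfect fifth is 7, so 5 makes it doubly diminished.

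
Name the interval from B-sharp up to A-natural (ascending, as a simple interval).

diminished seventh

Counting letters B–C–D–E–F–G–A gives a seventh.
B#→A = 9 semitones, 2 narrower than the major seventh (11), so diminished.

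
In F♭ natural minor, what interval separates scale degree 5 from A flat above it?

major sixth

Scale degree 5 of Fb natural minor is Cb.
Cb up to Ab: letters C→A make it a sixth; 9 semitones makes it major.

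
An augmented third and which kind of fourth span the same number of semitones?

perfect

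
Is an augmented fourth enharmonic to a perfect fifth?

No

An augmented fourth spans 6 semitones; a perfect fifth spans 7.
The spans differ, so they are not enharmonic equivalents.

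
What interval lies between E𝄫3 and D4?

augmented seventh

The letter names run E→D, a span of 6 letter steps, so the interval is some kind of seventh.
Ebb to D is 12 semitones. A major seventh is 11, so 12 makes it augmented.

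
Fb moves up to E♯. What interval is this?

Counting letters F–G–A–B–C–D–E gives a seventh.
Fb→E# = 13 semitones, 2 wider than the major seventh (11), so doubly augmented.

doubly augmented seventh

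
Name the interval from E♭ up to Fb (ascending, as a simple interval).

Counting letters E–F gives a second.
Eb→Fb = 1 semitone, 1 narrower than the major second (2), so minor.

minor second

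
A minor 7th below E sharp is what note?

F##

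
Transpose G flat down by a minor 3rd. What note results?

G down a major third is Eb, so the target letter is E.
From Gb, a minor third is 3 semitones down: Eb.

Eb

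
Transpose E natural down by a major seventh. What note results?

E down a major seventh is F, so the target letter is F.
From E, a major seventh is 11 semitones down: F.

F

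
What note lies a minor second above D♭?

Ebb

D up a major second is E, so the target letter is E.
From Db, a minor second is 1 semitone up: Ebb.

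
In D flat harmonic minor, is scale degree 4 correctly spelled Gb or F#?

Gb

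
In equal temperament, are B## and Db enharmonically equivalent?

B## is pitch class 1; Db is pitch class 1.
All spellings map to pitch class 1, so they are enharmonically equivalent.

Yes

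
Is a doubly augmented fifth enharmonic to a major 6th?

Yes

A doubly augmented fifth spans 9 semitones; a major sixth spans 9.
They are enharmonically equivalent.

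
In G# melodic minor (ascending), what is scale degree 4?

C#

The G# melodic minor (ascending) scale runs G# A# B C# D# E# F##.
Degree 4 is C#.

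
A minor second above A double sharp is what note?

A second above A lands on the letter B.
A minor second spans 1 semitone, so A## moves to pitch class 0. On the letter B that is B#.

B#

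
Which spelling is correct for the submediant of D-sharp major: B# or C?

B#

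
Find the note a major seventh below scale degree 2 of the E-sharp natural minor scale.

G#

Scale degree 2 of E# natural minor is F##.
A major seventh (11 semitones) below F## lands on the letter G, giving G#.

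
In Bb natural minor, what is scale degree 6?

Gb

Degree 6 takes the letter 5 steps above B, which is G.
In natural minor, degree 6 sits 8 semitones above the tonic. Bb + 8 semitones is pitch class 6, spelled on G as Gb.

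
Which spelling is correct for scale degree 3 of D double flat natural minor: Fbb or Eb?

Each scale degree takes a distinct letter name. Degree 3 of a scale on D must use the letter F.
Fbb and Eb are enharmonically the same pitch, but only Fbb uses the letter F, so it is the correct spelling here.

Fbb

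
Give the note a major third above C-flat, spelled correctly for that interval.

Eb

A third above C lands on the letter E.
A major third spans 4 semitones, so Cb moves to pitch class 3. On the letter E that is Eb.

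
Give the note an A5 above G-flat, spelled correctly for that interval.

D

G up a perfect fifth is D, so the target letter is D.
From Gb, an augmented fifth is 8 semitones up: D.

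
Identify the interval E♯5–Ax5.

augmented fourth

The letter names run E→A, a span of 3 letter steps, so the interval is some kind of fourth.
E# to A## is 6 semitones. A perfect fourth is 5, so 6 makes it augmented.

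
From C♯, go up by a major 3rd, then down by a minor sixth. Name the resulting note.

A major third up from C# is E# (letter E, 4 semitones up).
A minor sixth down from E# is G## (letter G, 8 semitones down).

G##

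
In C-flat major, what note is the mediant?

Degree 3 takes the letter 2 steps above C, which is E.
In major, degree 3 sits 4 semitones above the tonic. Cb + 4 semitones is pitch class 3, spelled on E as Eb.

Eb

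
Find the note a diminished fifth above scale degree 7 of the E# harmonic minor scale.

A#

Scale degree 7 of E# harmonic minor is D##.
A diminished fifth (6 semitones) above D## lands on the letter A, giving A#.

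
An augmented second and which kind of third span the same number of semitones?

An augmented second spans 3 semitones.
A third spanning 3 semitones is minor (the major third is 4).

minor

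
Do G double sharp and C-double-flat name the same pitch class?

Two spellings are enharmonically equivalent only if they share a pitch class.
Here G## → 9, Cbb → 10; 9 ≠ 10, so they are not.

No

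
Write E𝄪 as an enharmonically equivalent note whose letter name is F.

E## is pitch class 6. The letter F alone is pitch class 5.
To reach pitch class 6 from F requires an offset of +1 semitone, i.e. sharp: F#.

F#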